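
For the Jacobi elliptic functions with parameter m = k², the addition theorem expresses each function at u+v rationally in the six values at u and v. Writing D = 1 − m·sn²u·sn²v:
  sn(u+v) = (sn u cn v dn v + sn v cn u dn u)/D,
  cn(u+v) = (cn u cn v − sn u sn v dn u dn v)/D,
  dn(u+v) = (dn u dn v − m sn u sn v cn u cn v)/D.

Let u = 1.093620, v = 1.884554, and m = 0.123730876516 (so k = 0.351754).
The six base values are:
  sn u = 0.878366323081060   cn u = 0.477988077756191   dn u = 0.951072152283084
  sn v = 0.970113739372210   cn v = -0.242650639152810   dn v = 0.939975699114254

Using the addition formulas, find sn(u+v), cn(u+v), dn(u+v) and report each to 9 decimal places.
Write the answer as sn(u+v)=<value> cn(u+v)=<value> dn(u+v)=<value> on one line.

sn(u+v)=0.264428556 cn(u+v)=-0.964405277 dn(u+v)=0.995664819

m = k² = 0.123730876516
D = 1 − m·sn²u·sn²v = 0.9101589636415641
sn(u+v) = (sn u·cn v·dn v + sn v·cn u·dn u)/D = 0.2406720201039664/0.9101589636415641 = 0.2644285555800416
cn(u+v) = (cn u·cn v − sn u·sn v·dn u·dn v)/D = -0.8777621077696177/0.9101589636415641 = -0.9644052773569071
dn(u+v) = (dn u·dn v − m·sn u·sn v·cn u·cn v)/D = 0.9062132601689389/0.9101589636415641 = 0.9956648194104046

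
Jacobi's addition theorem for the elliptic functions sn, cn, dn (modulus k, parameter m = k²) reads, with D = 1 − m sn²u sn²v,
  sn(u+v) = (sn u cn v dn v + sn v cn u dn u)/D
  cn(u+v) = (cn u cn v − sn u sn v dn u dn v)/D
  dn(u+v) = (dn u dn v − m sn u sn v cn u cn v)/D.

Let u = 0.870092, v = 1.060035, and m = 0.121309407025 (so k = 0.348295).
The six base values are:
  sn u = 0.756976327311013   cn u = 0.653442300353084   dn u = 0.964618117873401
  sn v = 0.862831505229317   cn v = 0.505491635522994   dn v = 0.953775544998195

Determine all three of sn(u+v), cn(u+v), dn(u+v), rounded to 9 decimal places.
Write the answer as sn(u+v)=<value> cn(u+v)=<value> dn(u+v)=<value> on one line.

m = k² = 0.121309407025
D = 1 − m·sn²u·sn²v = 0.9482499152870255
sn(u+v) = (sn u·cn v·dn v + sn v·cn u·dn u)/D = 0.9088195591109961/0.9482499152870255 = 0.9584177593476564
cn(u+v) = (cn u·cn v − sn u·sn v·dn u·dn v)/D = -0.2706010177718219/0.9482499152870255 = -0.2853688815673806
dn(u+v) = (dn u·dn v − m·sn u·sn v·cn u·cn v)/D = 0.8938579497159275/0.9482499152870255 = 0.9426396304452776

sn(u+v)=0.958417759 cn(u+v)=-0.285368882 dn(u+v)=0.942639630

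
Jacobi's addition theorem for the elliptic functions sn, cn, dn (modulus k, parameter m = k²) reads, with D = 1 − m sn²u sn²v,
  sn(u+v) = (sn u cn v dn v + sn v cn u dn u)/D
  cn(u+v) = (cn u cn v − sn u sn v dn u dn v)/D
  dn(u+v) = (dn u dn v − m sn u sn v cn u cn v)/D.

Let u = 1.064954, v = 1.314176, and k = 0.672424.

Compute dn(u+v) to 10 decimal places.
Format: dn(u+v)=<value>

dn(u+v)=0.7907899382

sn u = 0.8375927194262762, cn u = 0.5462951915989151, dn u = 0.8263087241804389
sn v = 0.9294198331175113, cn v = 0.3690240829645369, dn v = 0.7806534098998298
m = k² = 0.452154035776
D = 1 − m·sn²u·sn²v = 0.7259839065508196
dn(u+v) = (dn u·dn v − m·sn u·sn v·cn u·cn v)/D = 0.5741007686168856/0.7259839065508196 = 0.7907899382294337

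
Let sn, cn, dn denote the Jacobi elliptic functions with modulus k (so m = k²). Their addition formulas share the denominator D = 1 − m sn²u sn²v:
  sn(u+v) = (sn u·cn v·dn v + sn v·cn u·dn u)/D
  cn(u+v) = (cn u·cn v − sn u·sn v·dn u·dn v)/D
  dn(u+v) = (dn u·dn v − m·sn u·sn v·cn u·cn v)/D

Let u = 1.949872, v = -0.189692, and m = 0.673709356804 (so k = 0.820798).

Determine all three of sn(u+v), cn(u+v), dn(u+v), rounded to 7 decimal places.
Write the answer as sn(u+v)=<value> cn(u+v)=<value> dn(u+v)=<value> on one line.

sn u = 0.9987213298405679, cn u = 0.05055398422960929, dn u = 0.5727237080690129
sn v = -0.1878099754657155, cn v = 0.982205382349113, dn v = 0.9880468248910452
m = k² = 0.673709356804
D = 1 − m·sn²u·sn²v = 0.97629726060867
sn(u+v) = (sn u·cn v·dn v + sn v·cn u·dn u)/D = 0.9637862552917831/0.97629726060867 = 0.987185250003583
cn(u+v) = (cn u·cn v − sn u·sn v·dn u·dn v)/D = 0.1557960050278414/0.97629726060867 = 0.1595784514756405
dn(u+v) = (dn u·dn v − m·sn u·sn v·cn u·cn v)/D = 0.5721525455167637/0.97629726060867 = 0.5860433790012446

sn(u+v)=0.9871853 cn(u+v)=0.1595785 dn(u+v)=0.5860434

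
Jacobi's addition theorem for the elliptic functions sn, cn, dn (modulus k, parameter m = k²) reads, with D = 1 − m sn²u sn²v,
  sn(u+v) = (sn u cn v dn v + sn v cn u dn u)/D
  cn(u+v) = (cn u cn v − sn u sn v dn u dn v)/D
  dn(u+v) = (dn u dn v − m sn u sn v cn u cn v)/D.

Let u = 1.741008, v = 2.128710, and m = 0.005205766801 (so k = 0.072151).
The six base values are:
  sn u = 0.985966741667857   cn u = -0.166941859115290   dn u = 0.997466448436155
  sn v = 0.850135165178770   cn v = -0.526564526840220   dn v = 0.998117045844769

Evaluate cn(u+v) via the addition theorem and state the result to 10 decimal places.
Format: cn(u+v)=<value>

cn(u+v)=-0.7493421236

m = k² = 0.005205766801
D = 1 − m·sn²u·sn²v = 0.9963424926930408
cn(u+v) = (cn u·cn v − sn u·sn v·dn u·dn v)/D = -0.7466013992712499/0.9963424926930408 = -0.7493421235635961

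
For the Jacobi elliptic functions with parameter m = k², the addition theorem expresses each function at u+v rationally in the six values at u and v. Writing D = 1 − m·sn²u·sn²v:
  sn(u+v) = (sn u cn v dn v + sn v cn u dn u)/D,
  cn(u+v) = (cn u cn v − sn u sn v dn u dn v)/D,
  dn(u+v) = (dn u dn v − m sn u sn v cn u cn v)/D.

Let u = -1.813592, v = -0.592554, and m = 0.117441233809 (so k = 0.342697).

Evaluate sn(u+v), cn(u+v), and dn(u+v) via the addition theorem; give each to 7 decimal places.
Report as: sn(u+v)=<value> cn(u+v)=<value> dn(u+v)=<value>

sn u = -0.983523401989258, cn u = -0.1807808555668338, dn u = 0.9414865625410283
sn v = -0.5553333772583906, cn v = 0.831627825474106, dn v = 0.9817238368914895
m = k² = 0.117441233809
D = 1 − m·sn²u·sn²v = 0.9649653684425888
sn(u+v) = (sn u·cn v·dn v + sn v·cn u·dn u)/D = -0.7084576236538876/0.9649653684425888 = -0.7341793258314614
cn(u+v) = (cn u·cn v − sn u·sn v·dn u·dn v)/D = -0.6551686483495893/0.9649653684425888 = -0.6789556079167922
dn(u+v) = (dn u·dn v − m·sn u·sn v·cn u·cn v)/D = 0.9339234303366109/0.9649653684425888 = 0.9678310340234508

sn(u+v)=-0.7341793 cn(u+v)=-0.6789556 dn(u+v)=0.9678310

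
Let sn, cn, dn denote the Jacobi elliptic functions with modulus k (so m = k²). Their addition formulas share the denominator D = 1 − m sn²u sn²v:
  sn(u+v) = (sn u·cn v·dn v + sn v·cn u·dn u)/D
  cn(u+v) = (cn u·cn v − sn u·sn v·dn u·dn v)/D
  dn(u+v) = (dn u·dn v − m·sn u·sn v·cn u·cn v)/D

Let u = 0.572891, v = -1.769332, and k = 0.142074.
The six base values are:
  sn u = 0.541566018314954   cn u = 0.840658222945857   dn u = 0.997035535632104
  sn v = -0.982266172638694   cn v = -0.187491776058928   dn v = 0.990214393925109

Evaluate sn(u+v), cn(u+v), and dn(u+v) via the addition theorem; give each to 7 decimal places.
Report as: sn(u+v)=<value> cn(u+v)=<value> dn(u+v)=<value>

sn(u+v)=-0.9291551 cn(u+v)=0.3696900 dn(u+v)=0.9912485

m = k² = 0.020185021476
D = 1 − m·sn²u·sn²v = 0.9942879710020351
sn(u+v) = (sn u·cn v·dn v + sn v·cn u·dn u)/D = -0.9238477805607981/0.9942879710020351 = -0.9291551416736462
cn(u+v) = (cn u·cn v − sn u·sn v·dn u·dn v)/D = 0.3675783557722505/0.9942879710020351 = 0.3696900359780156
dn(u+v) = (dn u·dn v − m·sn u·sn v·cn u·cn v)/D = 0.985586505586011/0.9942879710020351 = 0.9912485460250969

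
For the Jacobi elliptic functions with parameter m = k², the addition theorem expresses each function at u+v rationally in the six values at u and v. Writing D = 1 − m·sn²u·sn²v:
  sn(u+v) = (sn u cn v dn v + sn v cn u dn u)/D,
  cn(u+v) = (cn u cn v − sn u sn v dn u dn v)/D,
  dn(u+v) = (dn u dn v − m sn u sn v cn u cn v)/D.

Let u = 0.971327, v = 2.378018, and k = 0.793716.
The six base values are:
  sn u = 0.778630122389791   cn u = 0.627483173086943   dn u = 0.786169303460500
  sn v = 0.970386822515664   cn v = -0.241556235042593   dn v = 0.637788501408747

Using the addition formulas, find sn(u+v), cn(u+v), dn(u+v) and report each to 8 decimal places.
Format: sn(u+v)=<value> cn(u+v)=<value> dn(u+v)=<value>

sn(u+v)=0.56023042 cn(u+v)=-0.82833681 dn(u+v)=0.89569753

m = k² = 0.629985088656
D = 1 − m·sn²u·sn²v = 0.6403480223151529
sn(u+v) = (sn u·cn v·dn v + sn v·cn u·dn u)/D = 0.3587424417460849/0.6403480223151529 = 0.5602304204033704
cn(u+v) = (cn u·cn v − sn u·sn v·dn u·dn v)/D = -0.530423840125031/0.6403480223151529 = -0.8283368131712262
dn(u+v) = (dn u·dn v − m·sn u·sn v·cn u·cn v)/D = 0.5735581407530288/0.6403480223151529 = 0.895697528165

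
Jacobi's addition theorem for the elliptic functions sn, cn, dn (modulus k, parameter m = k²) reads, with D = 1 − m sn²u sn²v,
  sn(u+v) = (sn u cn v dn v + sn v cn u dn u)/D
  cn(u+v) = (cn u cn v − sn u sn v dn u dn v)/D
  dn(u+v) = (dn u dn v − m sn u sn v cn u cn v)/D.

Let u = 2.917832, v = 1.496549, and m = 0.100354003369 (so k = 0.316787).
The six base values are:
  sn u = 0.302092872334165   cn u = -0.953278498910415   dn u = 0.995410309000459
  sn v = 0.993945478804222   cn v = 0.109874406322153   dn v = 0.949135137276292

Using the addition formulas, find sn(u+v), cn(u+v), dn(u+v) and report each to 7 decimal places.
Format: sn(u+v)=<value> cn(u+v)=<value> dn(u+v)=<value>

sn(u+v)=-0.9199779 cn(u+v)=-0.3919703 dn(u+v)=0.9565900

m = k² = 0.100354003369
D = 1 − m·sn²u·sn²v = 0.9909522459914819
sn(u+v) = (sn u·cn v·dn v + sn v·cn u·dn u)/D = -0.9116541358629102/0.9909522459914819 = -0.9199778693177781
cn(u+v) = (cn u·cn v − sn u·sn v·dn u·dn v)/D = -0.3884238540558662/0.9909522459914819 = -0.3919703049537314
dn(u+v) = (dn u·dn v − m·sn u·sn v·cn u·cn v)/D = 0.9479350244593194/0.9909522459914819 = 0.956590015607541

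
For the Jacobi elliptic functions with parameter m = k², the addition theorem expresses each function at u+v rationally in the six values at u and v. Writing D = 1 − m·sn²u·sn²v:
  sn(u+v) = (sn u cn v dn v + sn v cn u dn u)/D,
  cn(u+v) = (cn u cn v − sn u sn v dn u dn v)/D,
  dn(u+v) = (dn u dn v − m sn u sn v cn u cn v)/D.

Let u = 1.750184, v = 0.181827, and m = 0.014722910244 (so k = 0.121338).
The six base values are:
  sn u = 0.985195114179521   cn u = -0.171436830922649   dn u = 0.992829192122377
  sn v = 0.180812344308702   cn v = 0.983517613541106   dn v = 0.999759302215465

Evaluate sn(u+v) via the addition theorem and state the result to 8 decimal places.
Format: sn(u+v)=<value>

sn(u+v)=0.93838631

m = k² = 0.014722910244
D = 1 − m·sn²u·sn²v = 0.9995328091619503
sn(u+v) = (sn u·cn v·dn v + sn v·cn u·dn u)/D = 0.9379479064795773/0.9995328091619503 = 0.9383863119670796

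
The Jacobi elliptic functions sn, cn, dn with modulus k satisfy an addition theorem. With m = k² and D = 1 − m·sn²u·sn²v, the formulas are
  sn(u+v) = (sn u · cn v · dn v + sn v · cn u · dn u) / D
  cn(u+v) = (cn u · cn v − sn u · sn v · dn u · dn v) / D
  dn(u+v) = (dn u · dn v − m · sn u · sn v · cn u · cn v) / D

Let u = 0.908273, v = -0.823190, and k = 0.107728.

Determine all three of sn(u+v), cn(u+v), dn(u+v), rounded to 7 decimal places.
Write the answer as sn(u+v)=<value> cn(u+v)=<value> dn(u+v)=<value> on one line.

sn(u+v)=0.0849792 cn(u+v)=0.9963827 dn(u+v)=0.9999581

sn u = 0.7876867382677586, cn u = 0.6160759712544383, dn u = 0.9963932322934823
sn v = -0.7326778547423025, cn v = 0.6805756101787791, dn v = 0.9968801671910959
m = k² = 0.011605321984
D = 1 − m·sn²u·sn²v = 0.9961346360513415
sn(u+v) = (sn u·cn v·dn v + sn v·cn u·dn u)/D = 0.08465072202193358/0.9961346360513415 = 0.08497919754852356
cn(u+v) = (cn u·cn v − sn u·sn v·dn u·dn v)/D = 0.9925313437883481/0.9961346360513415 = 0.9963827256551616
dn(u+v) = (dn u·dn v − m·sn u·sn v·cn u·cn v)/D = 0.9960928934422679/0.9961346360513415 = 0.9999580954144521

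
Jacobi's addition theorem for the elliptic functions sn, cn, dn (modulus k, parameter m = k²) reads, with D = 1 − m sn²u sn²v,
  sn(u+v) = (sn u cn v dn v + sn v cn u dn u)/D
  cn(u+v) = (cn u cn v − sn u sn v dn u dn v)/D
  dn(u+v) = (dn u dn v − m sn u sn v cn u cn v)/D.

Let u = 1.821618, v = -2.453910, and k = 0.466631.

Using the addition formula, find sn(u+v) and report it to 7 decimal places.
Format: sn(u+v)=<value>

sn u = 0.99085028269533, cn u = -0.1349656151861824, dn u = 0.8866915370700305
sn v = -0.7592329759118231, cn v = -0.6508189366391216, dn v = 0.9351387691605906
m = k² = 0.217744490161
D = 1 − m·sn²u·sn²v = 0.8767708721294034
sn(u+v) = (sn u·cn v·dn v + sn v·cn u·dn u)/D = -0.5121778580275599/0.8767708721294034 = -0.5841638611734892

sn(u+v)=-0.5841639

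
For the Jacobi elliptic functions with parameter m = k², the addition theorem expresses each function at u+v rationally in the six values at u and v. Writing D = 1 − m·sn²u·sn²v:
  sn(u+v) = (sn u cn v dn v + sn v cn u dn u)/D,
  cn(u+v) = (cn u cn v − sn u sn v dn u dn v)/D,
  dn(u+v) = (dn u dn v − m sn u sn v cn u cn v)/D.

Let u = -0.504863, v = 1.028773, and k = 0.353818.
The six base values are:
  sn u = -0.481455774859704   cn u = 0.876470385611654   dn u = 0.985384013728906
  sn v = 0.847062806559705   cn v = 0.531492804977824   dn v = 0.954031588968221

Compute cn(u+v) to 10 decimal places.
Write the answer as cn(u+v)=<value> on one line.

cn(u+v)=0.8672850999

m = k² = 0.125187177124
D = 1 − m·sn²u·sn²v = 0.9791788902807746
cn(u+v) = (cn u·cn v − sn u·sn v·dn u·dn v)/D = 0.8492272617192786/0.9791788902807746 = 0.867285099943042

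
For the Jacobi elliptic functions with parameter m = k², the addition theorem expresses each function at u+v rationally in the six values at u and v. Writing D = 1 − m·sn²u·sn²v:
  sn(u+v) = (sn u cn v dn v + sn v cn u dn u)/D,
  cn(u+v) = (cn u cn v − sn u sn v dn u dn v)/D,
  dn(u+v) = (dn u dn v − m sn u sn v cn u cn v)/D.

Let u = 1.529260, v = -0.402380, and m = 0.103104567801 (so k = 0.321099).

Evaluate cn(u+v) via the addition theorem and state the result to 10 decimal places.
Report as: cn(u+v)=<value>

sn u = 0.9967946349883702, cn u = 0.08000284781432308, dn u = 0.9473939773997875
sn v = -0.390612585820744, cn v = 0.9205551628221048, dn v = 0.9921030649268247
m = k² = 0.103104567801
D = 1 − m·sn²u·sn²v = 0.9843691802601954
cn(u+v) = (cn u·cn v − sn u·sn v·dn u·dn v)/D = 0.4396118514622642/0.9843691802601954 = 0.446592457665185

cn(u+v)=0.4465924577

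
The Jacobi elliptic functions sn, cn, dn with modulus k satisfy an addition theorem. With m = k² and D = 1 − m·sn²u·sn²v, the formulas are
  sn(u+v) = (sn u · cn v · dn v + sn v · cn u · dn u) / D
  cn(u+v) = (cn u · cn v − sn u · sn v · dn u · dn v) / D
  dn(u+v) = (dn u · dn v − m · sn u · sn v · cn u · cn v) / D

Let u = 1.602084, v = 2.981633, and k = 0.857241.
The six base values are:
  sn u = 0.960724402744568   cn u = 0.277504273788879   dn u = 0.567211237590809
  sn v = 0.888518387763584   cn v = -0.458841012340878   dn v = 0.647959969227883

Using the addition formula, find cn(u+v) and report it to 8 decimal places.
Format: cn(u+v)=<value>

cn(u+v)=-0.94948301

m = k² = 0.734862132081
D = 1 − m·sn²u·sn²v = 0.4645285103674563
cn(u+v) = (cn u·cn v − sn u·sn v·dn u·dn v)/D = -0.4410619276362844/0.4645285103674563 = -0.9494830086691362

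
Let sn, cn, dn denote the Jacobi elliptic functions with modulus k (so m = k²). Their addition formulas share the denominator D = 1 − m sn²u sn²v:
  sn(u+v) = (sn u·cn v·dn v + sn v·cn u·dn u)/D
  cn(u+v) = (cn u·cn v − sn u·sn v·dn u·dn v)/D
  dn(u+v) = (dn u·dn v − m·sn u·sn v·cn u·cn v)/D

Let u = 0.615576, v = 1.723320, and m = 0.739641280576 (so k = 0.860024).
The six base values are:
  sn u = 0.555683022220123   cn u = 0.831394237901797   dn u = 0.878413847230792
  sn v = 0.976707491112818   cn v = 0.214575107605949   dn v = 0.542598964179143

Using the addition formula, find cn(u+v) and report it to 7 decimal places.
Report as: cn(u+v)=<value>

cn(u+v)=-0.1026530

m = k² = 0.739641280576
D = 1 − m·sn²u·sn²v = 0.7821264874441003
cn(u+v) = (cn u·cn v − sn u·sn v·dn u·dn v)/D = -0.08028761856178668/0.7821264874441003 = -0.1026529849719799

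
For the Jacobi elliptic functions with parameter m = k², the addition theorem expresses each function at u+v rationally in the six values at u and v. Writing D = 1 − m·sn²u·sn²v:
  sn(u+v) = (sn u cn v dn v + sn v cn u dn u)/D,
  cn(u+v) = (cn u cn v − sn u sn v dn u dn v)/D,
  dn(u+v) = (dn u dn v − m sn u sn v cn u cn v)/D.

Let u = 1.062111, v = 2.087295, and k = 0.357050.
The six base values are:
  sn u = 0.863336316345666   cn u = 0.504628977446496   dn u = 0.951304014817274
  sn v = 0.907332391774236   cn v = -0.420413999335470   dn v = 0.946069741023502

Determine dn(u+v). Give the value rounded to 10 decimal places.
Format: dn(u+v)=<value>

dn(u+v)=0.9993622577

m = k² = 0.1274847025
D = 1 − m·sn²u·sn²v = 0.9217740356628614
dn(u+v) = (dn u·dn v − m·sn u·sn v·cn u·cn v)/D = 0.9211861813313981/0.9217740356628614 = 0.999362257658906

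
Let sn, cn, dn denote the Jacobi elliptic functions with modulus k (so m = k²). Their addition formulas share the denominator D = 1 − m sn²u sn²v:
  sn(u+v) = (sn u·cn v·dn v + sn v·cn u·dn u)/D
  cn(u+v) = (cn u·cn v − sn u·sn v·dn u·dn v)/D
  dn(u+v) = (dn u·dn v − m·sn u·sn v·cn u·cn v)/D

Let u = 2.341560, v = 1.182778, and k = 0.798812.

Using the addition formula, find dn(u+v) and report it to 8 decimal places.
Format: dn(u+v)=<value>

dn(u+v)=0.93724043

sn u = 0.977532652467186, cn u = -0.2107840443687989, dn u = 0.6247000428471855
sn v = 0.8676133141314181, cn v = 0.4972395168748127, dn v = 0.7208799747664644
m = k² = 0.638100611344
D = 1 − m·sn²u·sn²v = 0.5410090499173558
dn(u+v) = (dn u·dn v − m·sn u·sn v·cn u·cn v)/D = 0.5070555519663933/0.5410090499173558 = 0.9372404251719094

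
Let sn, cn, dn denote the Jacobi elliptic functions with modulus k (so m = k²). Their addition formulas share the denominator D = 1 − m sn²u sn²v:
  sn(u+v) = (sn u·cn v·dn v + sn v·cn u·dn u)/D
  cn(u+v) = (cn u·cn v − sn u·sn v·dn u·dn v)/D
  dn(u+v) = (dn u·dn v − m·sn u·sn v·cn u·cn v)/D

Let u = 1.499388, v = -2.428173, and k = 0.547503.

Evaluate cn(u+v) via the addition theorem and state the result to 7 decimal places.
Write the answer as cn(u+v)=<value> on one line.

cn(u+v)=0.6253015

sn u = 0.9838817369571344, cn u = 0.178820378263251, dn u = 0.8425115987404146
sn v = -0.8184426487987805, cn v = -0.5745882270176061, dn v = 0.8939835369123323
m = k² = 0.299759535009
D = 1 − m·sn²u·sn²v = 0.8056272812849883
cn(u+v) = (cn u·cn v − sn u·sn v·dn u·dn v)/D = 0.5037599540618365/0.8056272812849883 = 0.6253015082338465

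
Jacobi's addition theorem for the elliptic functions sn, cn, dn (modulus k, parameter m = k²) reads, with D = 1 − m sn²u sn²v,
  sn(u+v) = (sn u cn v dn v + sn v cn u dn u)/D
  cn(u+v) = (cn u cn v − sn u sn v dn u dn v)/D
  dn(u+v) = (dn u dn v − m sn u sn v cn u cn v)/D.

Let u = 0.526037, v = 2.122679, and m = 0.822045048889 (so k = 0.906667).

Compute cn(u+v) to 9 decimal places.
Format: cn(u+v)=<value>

cn(u+v)=-0.144424436

sn u = 0.4858499770121732, cn u = 0.8740422185668555, dn u = 0.8977505787617021
sn v = 0.9968338509114857, cn v = 0.07951272650952121, dn v = 0.4279627844624821
m = k² = 0.822045048889
D = 1 − m·sn²u·sn²v = 0.8071829002975801
cn(u+v) = (cn u·cn v − sn u·sn v·dn u·dn v)/D = -0.1165769351382847/0.8071829002975801 = -0.1444244360172977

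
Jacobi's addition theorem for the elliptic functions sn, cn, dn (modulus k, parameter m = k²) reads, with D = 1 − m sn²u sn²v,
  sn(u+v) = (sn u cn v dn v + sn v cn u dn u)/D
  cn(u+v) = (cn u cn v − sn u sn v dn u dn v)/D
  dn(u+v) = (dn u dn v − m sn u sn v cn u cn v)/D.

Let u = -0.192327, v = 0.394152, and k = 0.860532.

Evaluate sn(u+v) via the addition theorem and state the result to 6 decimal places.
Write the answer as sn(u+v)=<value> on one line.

sn(u+v)=0.199473

sn u = -0.1902890914635623, cn u = 0.9817280996640424, dn u = 0.9865018934704891
sn v = 0.3772847627479784, cn v = 0.9260972993148191, dn v = 0.9458288644026593
m = k² = 0.740515323024
D = 1 − m·sn²u·sn²v = 0.9961831915375885
sn(u+v) = (sn u·cn v·dn v + sn v·cn u·dn u)/D = 0.1987116356958957/0.9961831915375885 = 0.1994729858764113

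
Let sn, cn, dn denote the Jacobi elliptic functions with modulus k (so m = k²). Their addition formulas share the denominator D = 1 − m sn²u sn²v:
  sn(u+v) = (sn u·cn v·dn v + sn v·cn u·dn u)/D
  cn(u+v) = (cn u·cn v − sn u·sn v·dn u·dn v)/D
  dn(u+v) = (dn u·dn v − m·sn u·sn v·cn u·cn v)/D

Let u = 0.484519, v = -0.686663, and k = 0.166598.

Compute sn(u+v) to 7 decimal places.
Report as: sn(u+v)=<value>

sn u = 0.465338611775392, cn u = 0.885132745067626, dn u = 0.9969904486421739
sn v = -0.632906029395369, cn v = 0.7742286212450353, dn v = 0.9944255734352827
m = k² = 0.027754893604
D = 1 − m·sn²u·sn²v = 0.9975925558949666
sn(u+v) = (sn u·cn v·dn v + sn v·cn u·dn u)/D = -0.2002497569655239/0.9975925558949666 = -0.2007330104682614

sn(u+v)=-0.2007330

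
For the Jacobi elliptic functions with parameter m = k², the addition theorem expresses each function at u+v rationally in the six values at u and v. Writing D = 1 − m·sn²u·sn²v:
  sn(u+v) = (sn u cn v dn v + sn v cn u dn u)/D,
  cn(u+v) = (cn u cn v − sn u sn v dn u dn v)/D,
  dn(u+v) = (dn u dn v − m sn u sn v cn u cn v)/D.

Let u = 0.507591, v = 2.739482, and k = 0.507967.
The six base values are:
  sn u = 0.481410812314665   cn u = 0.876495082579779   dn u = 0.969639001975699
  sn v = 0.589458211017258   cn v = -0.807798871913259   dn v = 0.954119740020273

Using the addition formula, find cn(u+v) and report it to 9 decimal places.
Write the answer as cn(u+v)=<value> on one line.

m = k² = 0.258030473089
D = 1 − m·sn²u·sn²v = 0.9792217617203682
cn(u+v) = (cn u·cn v − sn u·sn v·dn u·dn v)/D = -0.9705634801086173/0.9792217617203682 = -0.9911579971460811

cn(u+v)=-0.991157997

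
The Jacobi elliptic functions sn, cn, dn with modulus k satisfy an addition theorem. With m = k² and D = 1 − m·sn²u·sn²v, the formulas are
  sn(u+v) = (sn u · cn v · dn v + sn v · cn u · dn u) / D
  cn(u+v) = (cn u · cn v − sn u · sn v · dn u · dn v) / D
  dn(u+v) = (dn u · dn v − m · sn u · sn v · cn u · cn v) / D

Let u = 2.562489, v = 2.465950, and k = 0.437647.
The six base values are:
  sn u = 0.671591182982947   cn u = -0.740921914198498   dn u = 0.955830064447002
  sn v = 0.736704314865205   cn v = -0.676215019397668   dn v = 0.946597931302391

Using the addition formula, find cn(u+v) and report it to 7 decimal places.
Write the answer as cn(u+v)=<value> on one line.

m = k² = 0.191534896609
D = 1 − m·sn²u·sn²v = 0.9531138783189892
cn(u+v) = (cn u·cn v − sn u·sn v·dn u·dn v)/D = 0.05336649854335323/0.9531138783189892 = 0.05599173378681248

cn(u+v)=0.0559917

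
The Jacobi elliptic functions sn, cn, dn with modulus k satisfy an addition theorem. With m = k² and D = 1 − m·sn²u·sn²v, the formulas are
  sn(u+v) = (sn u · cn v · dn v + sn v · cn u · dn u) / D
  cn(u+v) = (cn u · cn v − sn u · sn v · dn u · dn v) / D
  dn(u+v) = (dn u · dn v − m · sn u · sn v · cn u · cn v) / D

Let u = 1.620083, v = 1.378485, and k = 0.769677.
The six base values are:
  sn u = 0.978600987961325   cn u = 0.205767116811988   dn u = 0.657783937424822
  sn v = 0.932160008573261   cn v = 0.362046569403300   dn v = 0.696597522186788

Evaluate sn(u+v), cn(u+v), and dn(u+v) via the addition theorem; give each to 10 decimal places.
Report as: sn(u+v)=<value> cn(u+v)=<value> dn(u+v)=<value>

sn(u+v)=0.7355830086 cn(u+v)=-0.6774346002 dn(u+v)=0.8242944595

m = k² = 0.592402684329
D = 1 − m·sn²u·sn²v = 0.5070427577771639
sn(u+v) = (sn u·cn v·dn v + sn v·cn u·dn u)/D = 0.3729720372300284/0.5070427577771639 = 0.7355830085516039
cn(u+v) = (cn u·cn v − sn u·sn v·dn u·dn v)/D = -0.3434883078923561/0.5070427577771639 = -0.6774346001867421
dn(u+v) = (dn u·dn v − m·sn u·sn v·cn u·cn v)/D = 0.4179525359860462/0.5070427577771639 = 0.824294459540883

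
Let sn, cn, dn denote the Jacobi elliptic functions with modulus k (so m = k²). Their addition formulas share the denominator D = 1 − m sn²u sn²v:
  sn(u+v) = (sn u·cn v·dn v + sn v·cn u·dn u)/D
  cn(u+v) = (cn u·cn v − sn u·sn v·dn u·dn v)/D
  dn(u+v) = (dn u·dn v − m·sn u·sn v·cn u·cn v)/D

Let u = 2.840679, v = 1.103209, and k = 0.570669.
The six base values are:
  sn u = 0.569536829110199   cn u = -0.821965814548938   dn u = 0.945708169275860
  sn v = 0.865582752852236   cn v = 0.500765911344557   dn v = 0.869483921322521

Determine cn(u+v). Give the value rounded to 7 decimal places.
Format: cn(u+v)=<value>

m = k² = 0.325663107561
D = 1 − m·sn²u·sn²v = 0.9208539259002183
cn(u+v) = (cn u·cn v − sn u·sn v·dn u·dn v)/D = -0.81698012515145/0.9208539259002183 = -0.8871983950687703

cn(u+v)=-0.8871984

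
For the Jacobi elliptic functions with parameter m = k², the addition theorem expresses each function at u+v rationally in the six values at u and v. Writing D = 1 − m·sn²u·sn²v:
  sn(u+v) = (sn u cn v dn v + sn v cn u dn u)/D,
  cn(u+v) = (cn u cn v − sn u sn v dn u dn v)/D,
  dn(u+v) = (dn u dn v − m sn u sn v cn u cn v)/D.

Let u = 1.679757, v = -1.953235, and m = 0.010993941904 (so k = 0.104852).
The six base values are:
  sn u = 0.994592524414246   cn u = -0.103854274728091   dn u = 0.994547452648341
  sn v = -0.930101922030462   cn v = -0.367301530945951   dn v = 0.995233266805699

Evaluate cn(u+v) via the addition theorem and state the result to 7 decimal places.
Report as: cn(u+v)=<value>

m = k² = 0.010993941904
D = 1 − m·sn²u·sn²v = 0.990591835493958
cn(u+v) = (cn u·cn v − sn u·sn v·dn u·dn v)/D = 0.9537887215345693/0.990591835493958 = 0.9628473477766583

cn(u+v)=0.9628473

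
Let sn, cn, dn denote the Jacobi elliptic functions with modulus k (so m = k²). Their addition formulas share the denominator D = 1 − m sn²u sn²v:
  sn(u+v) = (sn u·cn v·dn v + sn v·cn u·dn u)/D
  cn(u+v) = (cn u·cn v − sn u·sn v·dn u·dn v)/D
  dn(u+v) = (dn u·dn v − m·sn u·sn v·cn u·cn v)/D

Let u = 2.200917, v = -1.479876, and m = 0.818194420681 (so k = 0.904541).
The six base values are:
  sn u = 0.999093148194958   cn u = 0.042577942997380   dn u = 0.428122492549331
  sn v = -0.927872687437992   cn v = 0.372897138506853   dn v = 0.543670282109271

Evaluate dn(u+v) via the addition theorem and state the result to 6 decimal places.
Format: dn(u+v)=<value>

dn(u+v)=0.824647

m = k² = 0.818194420681
D = 1 − m·sn²u·sn²v = 0.2968544102023693
dn(u+v) = (dn u·dn v − m·sn u·sn v·cn u·cn v)/D = 0.2448001969531123/0.2968544102023693 = 0.8246473306097391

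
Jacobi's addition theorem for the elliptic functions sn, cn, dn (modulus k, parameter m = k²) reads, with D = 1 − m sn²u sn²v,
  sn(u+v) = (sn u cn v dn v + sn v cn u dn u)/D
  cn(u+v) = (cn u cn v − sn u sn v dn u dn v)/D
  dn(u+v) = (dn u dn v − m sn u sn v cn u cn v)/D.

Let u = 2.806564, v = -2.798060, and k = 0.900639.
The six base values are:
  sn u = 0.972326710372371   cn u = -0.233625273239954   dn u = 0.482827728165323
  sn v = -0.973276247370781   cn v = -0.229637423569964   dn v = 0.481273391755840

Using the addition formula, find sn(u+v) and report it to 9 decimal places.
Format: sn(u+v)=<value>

m = k² = 0.811150608321
D = 1 − m·sn²u·sn²v = 0.2735626257965866
sn(u+v) = (sn u·cn v·dn v + sn v·cn u·dn u)/D = 0.002326325786751142/0.2735626257965866 = 0.008503814364177554

sn(u+v)=0.008503814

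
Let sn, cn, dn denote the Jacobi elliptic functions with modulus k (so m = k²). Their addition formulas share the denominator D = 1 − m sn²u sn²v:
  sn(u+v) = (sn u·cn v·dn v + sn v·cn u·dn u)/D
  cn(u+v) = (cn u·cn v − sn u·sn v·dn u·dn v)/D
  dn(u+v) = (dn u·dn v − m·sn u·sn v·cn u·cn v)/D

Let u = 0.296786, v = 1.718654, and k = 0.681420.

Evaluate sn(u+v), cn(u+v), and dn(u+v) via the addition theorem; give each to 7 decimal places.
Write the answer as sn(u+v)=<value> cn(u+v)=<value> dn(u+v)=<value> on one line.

sn u = 0.2905504400654729, cn u = 0.9568596771615784, dn u = 0.9802046699560252
sn v = 0.9969682135867336, cn v = 0.0778099035963752, dn v = 0.733810625330811
m = k² = 0.4643332164
D = 1 − m·sn²u·sn²v = 0.961038519507622
sn(u+v) = (sn u·cn v·dn v + sn v·cn u·dn u)/D = 0.9516645277595918/0.961038519507622 = 0.9902459770781791
cn(u+v) = (cn u·cn v − sn u·sn v·dn u·dn v)/D = -0.133901689987524/0.961038519507622 = -0.1393302008915596
dn(u+v) = (dn u·dn v − m·sn u·sn v·cn u·cn v)/D = 0.7092704139934097/0.961038519507622 = 0.738024959037851

sn(u+v)=0.9902460 cn(u+v)=-0.1393302 dn(u+v)=0.7380250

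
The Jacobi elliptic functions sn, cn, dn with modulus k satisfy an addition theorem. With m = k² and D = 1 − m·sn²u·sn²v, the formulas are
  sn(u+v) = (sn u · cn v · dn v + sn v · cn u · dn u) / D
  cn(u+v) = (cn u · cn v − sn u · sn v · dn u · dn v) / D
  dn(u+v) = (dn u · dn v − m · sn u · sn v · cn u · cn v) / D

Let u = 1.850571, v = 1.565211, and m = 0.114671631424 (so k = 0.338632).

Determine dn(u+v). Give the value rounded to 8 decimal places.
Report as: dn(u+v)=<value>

dn(u+v)=0.99820680

sn u = 0.9763051549515834, cn u = -0.2163983466086669, dn u = 0.9437681069838002
sn v = 0.9987200512207551, cn v = 0.05057923773261421, dn v = 0.941074772981587
m = k² = 0.114671631424
D = 1 − m·sn²u·sn²v = 0.8909778620032913
dn(u+v) = (dn u·dn v − m·sn u·sn v·cn u·cn v)/D = 0.8893801601610422/0.8909778620032913 = 0.9982067996182792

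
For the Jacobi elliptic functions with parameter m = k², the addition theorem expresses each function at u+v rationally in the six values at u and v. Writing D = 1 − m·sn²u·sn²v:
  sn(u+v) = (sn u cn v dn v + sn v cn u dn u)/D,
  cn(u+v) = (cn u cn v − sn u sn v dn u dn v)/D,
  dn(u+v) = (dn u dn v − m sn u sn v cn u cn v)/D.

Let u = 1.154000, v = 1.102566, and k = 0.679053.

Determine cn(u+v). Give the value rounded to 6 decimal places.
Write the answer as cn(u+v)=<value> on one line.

sn u = 0.8742535496693872, cn u = 0.4854695983174192, dn u = 0.8047126608848828
sn v = 0.853279957659881, cn v = 0.521453079246783, dn v = 0.815027472406371
m = k² = 0.461112976809
D = 1 − m·sn²u·sn²v = 0.7433949242255865
cn(u+v) = (cn u·cn v − sn u·sn v·dn u·dn v)/D = -0.2361129971002335/0.7433949242255865 = -0.317614486467201

cn(u+v)=-0.317614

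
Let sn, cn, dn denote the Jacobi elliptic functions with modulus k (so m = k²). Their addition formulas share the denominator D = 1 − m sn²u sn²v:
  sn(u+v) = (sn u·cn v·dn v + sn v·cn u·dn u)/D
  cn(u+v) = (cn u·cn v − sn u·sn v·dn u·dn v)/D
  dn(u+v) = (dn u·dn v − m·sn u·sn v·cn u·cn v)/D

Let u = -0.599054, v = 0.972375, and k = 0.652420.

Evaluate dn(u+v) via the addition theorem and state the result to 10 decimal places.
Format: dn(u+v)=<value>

dn(u+v)=0.9718094861

sn u = -0.5521477362049676, cn u = 0.8337462907885885, dn u = 0.9328626604766487
sn v = 0.7948567186868767, cn v = 0.6067971627803901, dn v = 0.8550288577421558
m = k² = 0.4256518564
D = 1 − m·sn²u·sn²v = 0.9180134101519069
dn(u+v) = (dn u·dn v − m·sn u·sn v·cn u·cn v)/D = 0.8921341403909319/0.9180134101519069 = 0.9718094861417192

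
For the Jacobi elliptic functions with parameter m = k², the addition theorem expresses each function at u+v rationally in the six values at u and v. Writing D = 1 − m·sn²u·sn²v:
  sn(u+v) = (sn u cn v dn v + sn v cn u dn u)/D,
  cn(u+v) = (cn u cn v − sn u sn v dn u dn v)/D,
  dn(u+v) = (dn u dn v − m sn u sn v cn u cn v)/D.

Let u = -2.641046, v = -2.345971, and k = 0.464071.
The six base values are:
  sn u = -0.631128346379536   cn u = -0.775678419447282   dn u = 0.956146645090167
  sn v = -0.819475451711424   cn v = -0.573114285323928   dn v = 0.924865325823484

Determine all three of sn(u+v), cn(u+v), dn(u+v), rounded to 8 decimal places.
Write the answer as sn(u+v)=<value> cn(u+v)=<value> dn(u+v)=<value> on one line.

m = k² = 0.215361893041
D = 1 − m·sn²u·sn²v = 0.9423928845322606
sn(u+v) = (sn u·cn v·dn v + sn v·cn u·dn u)/D = 0.942305871434153/0.9423928845322606 = 0.9999076679169211
cn(u+v) = (cn u·cn v − sn u·sn v·dn u·dn v)/D = -0.01280599382149562/0.9423928845322606 = -0.01358880572177881
dn(u+v) = (dn u·dn v − m·sn u·sn v·cn u·cn v)/D = 0.834790891770909/0.9423928845322606 = 0.8858204528838756

sn(u+v)=0.99990767 cn(u+v)=-0.01358881 dn(u+v)=0.88582045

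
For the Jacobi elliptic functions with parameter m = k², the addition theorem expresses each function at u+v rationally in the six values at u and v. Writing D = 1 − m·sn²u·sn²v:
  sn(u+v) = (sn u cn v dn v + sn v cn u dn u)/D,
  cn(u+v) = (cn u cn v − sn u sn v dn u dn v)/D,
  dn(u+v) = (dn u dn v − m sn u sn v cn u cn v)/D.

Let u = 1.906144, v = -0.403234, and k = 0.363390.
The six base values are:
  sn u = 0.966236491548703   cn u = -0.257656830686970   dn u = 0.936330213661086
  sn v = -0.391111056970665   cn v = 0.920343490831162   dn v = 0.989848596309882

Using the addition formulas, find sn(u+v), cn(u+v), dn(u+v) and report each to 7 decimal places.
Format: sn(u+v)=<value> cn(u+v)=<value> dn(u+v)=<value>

m = k² = 0.1320522921
D = 1 − m·sn²u·sn²v = 0.9811412457001291
sn(u+v) = (sn u·cn v·dn v + sn v·cn u·dn u)/D = 0.9745984082216163/0.9811412457001291 = 0.9933314010524102
cn(u+v) = (cn u·cn v − sn u·sn v·dn u·dn v)/D = 0.1131197891878022/0.9811412457001291 = 0.1152940921437682
dn(u+v) = (dn u·dn v − m·sn u·sn v·cn u·cn v)/D = 0.9149914334098903/0.9811412457001291 = 0.9325787060933973

sn(u+v)=0.9933314 cn(u+v)=0.1152941 dn(u+v)=0.9325787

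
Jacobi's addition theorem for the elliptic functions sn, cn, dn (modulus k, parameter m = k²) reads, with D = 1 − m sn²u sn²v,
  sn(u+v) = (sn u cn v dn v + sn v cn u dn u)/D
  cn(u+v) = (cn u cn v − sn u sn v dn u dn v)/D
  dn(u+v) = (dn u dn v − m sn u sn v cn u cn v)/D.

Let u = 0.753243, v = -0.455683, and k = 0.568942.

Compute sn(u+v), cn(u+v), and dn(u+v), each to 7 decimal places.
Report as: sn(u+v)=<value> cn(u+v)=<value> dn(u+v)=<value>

sn u = 0.6689325073390758, cn u = 0.7433231468379397, dn u = 0.924746436733021
sn v = -0.4356855337618299, cn v = 0.9000989477111221, dn v = 0.9687907954108276
m = k² = 0.323694999364
D = 1 − m·sn²u·sn²v = 0.9725054337187247
sn(u+v) = (sn u·cn v·dn v + sn v·cn u·dn u)/D = 0.2838303253281818/0.9725054337187247 = 0.2918547449579324
cn(u+v) = (cn u·cn v − sn u·sn v·dn u·dn v)/D = 0.9301651278329796/0.9725054337187247 = 0.9564626536595876
dn(u+v) = (dn u·dn v − m·sn u·sn v·cn u·cn v)/D = 0.9590047244927573/0.9725054337187247 = 0.9861176002129442

sn(u+v)=0.2918547 cn(u+v)=0.9564627 dn(u+v)=0.9861176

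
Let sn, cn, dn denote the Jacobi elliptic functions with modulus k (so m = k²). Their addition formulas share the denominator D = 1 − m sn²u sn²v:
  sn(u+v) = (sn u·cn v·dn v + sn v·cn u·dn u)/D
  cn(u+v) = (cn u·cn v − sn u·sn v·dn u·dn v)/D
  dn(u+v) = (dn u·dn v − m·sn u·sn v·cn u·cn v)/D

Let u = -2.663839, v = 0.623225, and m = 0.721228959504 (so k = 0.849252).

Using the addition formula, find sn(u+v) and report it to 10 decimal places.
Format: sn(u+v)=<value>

sn(u+v)=-0.9993682580

sn u = -0.9540399242478738, cn u = -0.2996795337374763, dn u = 0.5861254500455829
sn v = 0.5618057163080082, cn v = 0.8272692047475512, dn v = 0.8788410729881295
m = k² = 0.721228959504
D = 1 − m·sn²u·sn²v = 0.7928053378574084
sn(u+v) = (sn u·cn v·dn v + sn v·cn u·dn u)/D = -0.7923044894433511/0.7928053378574084 = -0.9993682580197922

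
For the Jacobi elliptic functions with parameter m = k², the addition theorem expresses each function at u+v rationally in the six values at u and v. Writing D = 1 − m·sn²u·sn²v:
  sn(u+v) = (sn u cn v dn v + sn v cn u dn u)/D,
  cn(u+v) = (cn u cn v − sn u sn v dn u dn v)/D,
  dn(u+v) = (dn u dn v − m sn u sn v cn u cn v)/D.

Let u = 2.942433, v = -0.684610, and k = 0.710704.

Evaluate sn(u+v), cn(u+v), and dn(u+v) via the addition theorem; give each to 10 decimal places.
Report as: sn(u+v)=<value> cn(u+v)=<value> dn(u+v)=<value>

sn(u+v)=0.9597446382 cn(u+v)=-0.2808740456 dn(u+v)=0.7312641747

sn u = 0.6743061023941068, cn u = -0.7384519485207337, dn u = 0.8776882406730865
sn v = -0.6132780154528619, cn v = 0.7898671253838834, dn v = 0.9000148949970586
m = k² = 0.505100175616
D = 1 − m·sn²u·sn²v = 0.9136213340098079
sn(u+v) = (sn u·cn v·dn v + sn v·cn u·dn u)/D = 0.8768431766325742/0.9136213340098079 = 0.9597446381688381
cn(u+v) = (cn u·cn v − sn u·sn v·dn u·dn v)/D = -0.2566125202533134/0.9136213340098079 = -0.2808740456257326
dn(u+v) = (dn u·dn v − m·sn u·sn v·cn u·cn v)/D = 0.6680985507794314/0.9136213340098079 = 0.7312641746742083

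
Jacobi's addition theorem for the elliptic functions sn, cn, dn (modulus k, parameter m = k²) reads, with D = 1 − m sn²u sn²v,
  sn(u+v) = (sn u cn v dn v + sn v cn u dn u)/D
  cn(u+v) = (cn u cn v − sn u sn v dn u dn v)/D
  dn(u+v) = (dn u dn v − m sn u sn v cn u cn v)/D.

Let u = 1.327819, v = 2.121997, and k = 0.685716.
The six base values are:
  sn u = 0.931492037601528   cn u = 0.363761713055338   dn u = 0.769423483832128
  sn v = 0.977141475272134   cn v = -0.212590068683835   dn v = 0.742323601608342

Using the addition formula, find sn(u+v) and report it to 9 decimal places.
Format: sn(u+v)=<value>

sn(u+v)=0.207206805

m = k² = 0.470206432656
D = 1 − m·sn²u·sn²v = 0.6104513038745106
sn(u+v) = (sn u·cn v·dn v + sn v·cn u·dn u)/D = 0.1264896640440781/0.6104513038745106 = 0.2072068046071048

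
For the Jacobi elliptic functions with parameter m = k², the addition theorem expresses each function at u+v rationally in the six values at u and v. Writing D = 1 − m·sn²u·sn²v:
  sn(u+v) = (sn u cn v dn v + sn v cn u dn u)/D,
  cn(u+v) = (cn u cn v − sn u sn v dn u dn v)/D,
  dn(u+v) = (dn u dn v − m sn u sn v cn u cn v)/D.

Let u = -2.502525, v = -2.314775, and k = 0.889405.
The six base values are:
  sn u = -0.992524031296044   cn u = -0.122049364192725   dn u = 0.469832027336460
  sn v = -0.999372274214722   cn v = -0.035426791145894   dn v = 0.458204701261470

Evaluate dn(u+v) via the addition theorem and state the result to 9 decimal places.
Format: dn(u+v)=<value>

dn(u+v)=0.955648954

m = k² = 0.791041254025
D = 1 − m·sn²u·sn²v = 0.2217201473644318
dn(u+v) = (dn u·dn v − m·sn u·sn v·cn u·cn v)/D = 0.2118866270022637/0.2217201473644318 = 0.9556489544181786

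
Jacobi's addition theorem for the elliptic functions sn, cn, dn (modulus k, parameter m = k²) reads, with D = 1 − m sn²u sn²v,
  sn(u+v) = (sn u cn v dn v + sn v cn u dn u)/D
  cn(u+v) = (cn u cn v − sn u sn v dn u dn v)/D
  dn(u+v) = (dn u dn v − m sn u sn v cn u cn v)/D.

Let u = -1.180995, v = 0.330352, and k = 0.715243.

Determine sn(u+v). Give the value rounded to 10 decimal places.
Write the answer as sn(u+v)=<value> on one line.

sn(u+v)=-0.7212734391

sn u = -0.8796575540911775, cn u = 0.4756075982680756, dn u = 0.7772686056025735
sn v = 0.3215369120728907, cn v = 0.9468970451821202, dn v = 0.9731960581996681
m = k² = 0.511572549049
D = 1 − m·sn²u·sn²v = 0.9590742941356888
sn(u+v) = (sn u·cn v·dn v + sn v·cn u·dn u)/D = -0.6917548144617779/0.9590742941356888 = -0.7212734390771913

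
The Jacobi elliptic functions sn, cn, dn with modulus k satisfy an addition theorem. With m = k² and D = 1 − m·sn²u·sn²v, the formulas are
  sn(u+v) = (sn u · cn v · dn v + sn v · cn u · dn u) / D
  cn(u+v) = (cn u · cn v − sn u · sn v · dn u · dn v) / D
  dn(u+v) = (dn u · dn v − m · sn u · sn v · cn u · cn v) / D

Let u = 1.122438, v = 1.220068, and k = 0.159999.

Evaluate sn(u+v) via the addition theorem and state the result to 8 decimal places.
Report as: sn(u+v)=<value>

sn(u+v)=0.72939427

sn u = 0.8991202005283395, cn u = 0.437701799175967, dn u = 0.9895982922563695
sn v = 0.9371338242559677, cn v = 0.3489701927606212, dn v = 0.9886950257954194
m = k² = 0.025599680001
D = 1 − m·sn²u·sn²v = 0.981825047968429
sn(u+v) = (sn u·cn v·dn v + sn v·cn u·dn u)/D = 0.7161375662453517/0.981825047968429 = 0.7293942721538506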